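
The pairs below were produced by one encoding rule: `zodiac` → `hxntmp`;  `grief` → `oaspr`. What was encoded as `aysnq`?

In zodiac: z→h is +8, o→x is +9, d→n is +10, i→t is +11 — the shift increases by 1 each position. The shift increases by 1 at each position, starting from +8: 8, 9, 10, ….
Decoding aysnq: a−8=s, y−9=p, s−10=i, n−11=c, q−12=e.

spice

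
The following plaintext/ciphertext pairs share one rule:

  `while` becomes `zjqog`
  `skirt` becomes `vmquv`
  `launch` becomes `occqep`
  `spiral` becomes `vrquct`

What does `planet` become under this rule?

Shifts by position in while: pos 0: w→z (+3), pos 1: h→j (+2), pos 2: i→q (+8), pos 3: l→o (+3), pos 4: e→g (+2) — repeating every 3. It's a Vigenère-style cipher with numeric key [3,2,8]: position i shifts by key[i mod 3].
For planet: p+3=s, l+2=n, a+8=i, n+3=q, e+2=g, t+8=b.

sniqgb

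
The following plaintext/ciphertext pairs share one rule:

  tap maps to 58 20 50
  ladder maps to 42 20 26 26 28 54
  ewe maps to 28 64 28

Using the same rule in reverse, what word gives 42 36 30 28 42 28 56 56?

lifeless

With a=1..z=26, the number is 2·pos + 18.
Undoing it on 42 36 30 28 42 28 56 56: 42→(42−18)÷2=12=l, 36→(36−18)÷2=9=i, 30→(30−18)÷2=6=f, 28→(28−18)÷2=5=e, 42→(42−18)÷2=12=l, 28→(28−18)÷2=5=e, 56→(56−18)÷2=19=s, 56→(56−18)÷2=19=s.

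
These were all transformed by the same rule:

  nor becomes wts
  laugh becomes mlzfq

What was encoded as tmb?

who

The output letters match the input read backwards, each shifted +5: nor reversed is ron. Read the word backwards and shift each letter +5.
Decoding tmb: shift back: t−5=o, m−5=h, b−5=w → ohw; then reverse → who.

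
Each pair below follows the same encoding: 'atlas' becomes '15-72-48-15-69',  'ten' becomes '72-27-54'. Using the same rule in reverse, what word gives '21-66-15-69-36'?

crash

a(#1)→15 and t(#20)→72: differences scale by 3, so n = 3·pos + 12. The formula is n = 3×(alphabet index, a=1) + 12.
Decoding 21-66-15-69-36: 21→(21−12)÷3=3=c, 66→(66−12)÷3=18=r, 15→(15−12)÷3=1=a, 69→(69−12)÷3=19=s, 36→(36−12)÷3=8=h.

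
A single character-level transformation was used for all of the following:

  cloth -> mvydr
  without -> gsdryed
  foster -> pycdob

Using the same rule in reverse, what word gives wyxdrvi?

Compare letters: c→m is +10, l→v is +10, o→y is +10 — a constant shift. This is a Caesar cipher with shift 10.
Undoing it on wyxdrvi: w−10=m, y−10=o, x−10=n, d−10=t, r−10=h, v−10=l, i−10=y.

monthly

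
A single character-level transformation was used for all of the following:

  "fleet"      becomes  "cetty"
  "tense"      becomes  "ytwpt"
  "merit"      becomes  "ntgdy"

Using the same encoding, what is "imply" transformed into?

This is an affine cipher: with a=0,…,z=25, each position x becomes (9x+9) mod 26.
For imply: i(8)→9·8+9≡3=d; m(12)→9·12+9≡13=n; p(15)→9·15+9≡14=o; l(11)→9·11+9≡4=e; y(24)→9·24+9≡17=r (all mod 26).

dnoer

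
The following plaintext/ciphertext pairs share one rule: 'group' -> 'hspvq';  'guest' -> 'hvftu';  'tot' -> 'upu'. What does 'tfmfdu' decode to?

select

This is a Caesar cipher with shift 1.
Reversing it on tfmfdu: t−1=s, f−1=e, m−1=l, f−1=e, d−1=c, u−1=t.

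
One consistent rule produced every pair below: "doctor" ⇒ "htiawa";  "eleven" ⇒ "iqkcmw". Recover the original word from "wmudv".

In doctor: d→h is +4, o→t is +5, c→i is +6, t→a is +7 — the shift increases by 1 each position. The shift increases by 1 at each position, starting from +4: 4, 5, 6, ….
Reversing it on wmudv: w−4=s, m−5=h, u−6=o, d−7=w, v−8=n.

shown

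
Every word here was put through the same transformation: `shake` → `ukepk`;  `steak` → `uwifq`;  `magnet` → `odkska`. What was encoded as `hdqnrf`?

In shake: s→u is +2, h→k is +3, a→e is +4, k→p is +5 — the shift increases by 1 each position. The shift increases by 1 at each position, starting from +2: 2, 3, 4, ….
Decoding hdqnrf: h−2=f, d−3=a, q−4=m, n−5=i, r−6=l, f−7=y.

family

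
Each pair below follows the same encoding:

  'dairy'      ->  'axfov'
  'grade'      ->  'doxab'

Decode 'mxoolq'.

parrot

Compare letters: d→a is +23, a→x is +23, i→f is +23 — a constant shift. This is a Caesar cipher with shift 23.
Reversing it on mxoolq: m−23=p, x−23=a, o−23=r, o−23=r, l−23=o, q−23=t.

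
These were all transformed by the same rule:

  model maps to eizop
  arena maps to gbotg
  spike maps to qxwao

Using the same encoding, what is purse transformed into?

xubqo

m(12)→e(4) and o(14)→i(8) fit y≡15x+6 (mod 26); the inverse of 15 mod 26 is 7. Treating letters as 0–25, the rule is x ↦ 15x + 6 (mod 26).
Applying it to purse: p(15)→15·15+6≡23=x; u(20)→15·20+6≡20=u; r(17)→15·17+6≡1=b; s(18)→15·18+6≡16=q; e(4)→15·4+6≡14=o (all mod 26).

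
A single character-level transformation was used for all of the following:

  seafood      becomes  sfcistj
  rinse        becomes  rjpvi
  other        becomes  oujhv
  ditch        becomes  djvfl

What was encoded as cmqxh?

cloud

Each letter shifts forward by its position index (0, 1, 2, …) — the shift grows by one for each successive letter.
Decoding cmqxh: c−0=c, m−1=l, q−2=o, x−3=u, h−4=d.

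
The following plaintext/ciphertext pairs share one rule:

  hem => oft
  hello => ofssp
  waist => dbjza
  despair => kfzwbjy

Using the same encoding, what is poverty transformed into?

wpcfyaf

Two shifts are in play — +1 for a/e/i/o/u, +7 for every other letter.
On poverty: p(cons)+7=w, o(vowel)+1=p, v(cons)+7=c, e(vowel)+1=f, r(cons)+7=y, t(cons)+7=a, y(cons)+7=f.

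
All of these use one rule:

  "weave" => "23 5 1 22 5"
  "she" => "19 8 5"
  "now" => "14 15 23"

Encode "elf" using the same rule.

5 12 6

Letters become their 1-indexed alphabet positions: a=1 … z=26.
Applying it to elf: e=5→5, l=12→12, f=6→6.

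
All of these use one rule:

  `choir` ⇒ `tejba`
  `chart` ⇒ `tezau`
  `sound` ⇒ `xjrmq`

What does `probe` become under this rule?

gajwn

Each letter's alphabet position (a=0..z=25) is mapped through 23·x+25 mod 26 — an affine cipher.
For probe: p(15)→23·15+25≡6=g; r(17)→23·17+25≡0=a; o(14)→23·14+25≡9=j; b(1)→23·1+25≡22=w; e(4)→23·4+25≡13=n (all mod 26).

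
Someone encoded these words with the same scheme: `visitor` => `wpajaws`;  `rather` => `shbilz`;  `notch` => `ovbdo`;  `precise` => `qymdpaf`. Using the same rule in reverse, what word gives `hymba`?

The shifts repeat in a cycle of length 3: positions 0,1,… shift by +1, +7, +8, then the pattern repeats.
Undoing it on hymba: h−1=g, y−7=r, m−8=e, b−1=a, a−7=t.

great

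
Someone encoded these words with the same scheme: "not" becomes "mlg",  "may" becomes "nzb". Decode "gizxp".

Each pair mirrors across the alphabet (n↔m, o↔l, t↔g): positions sum to 25. Letters are reflected about the middle of the alphabet (position → 25−position): Atbash.
Undoing it on gizxp: g↔t, i↔r, z↔a, x↔c, p↔k.

track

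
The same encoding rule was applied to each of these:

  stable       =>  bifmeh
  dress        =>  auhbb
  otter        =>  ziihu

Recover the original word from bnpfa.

s(18)→b(1) and t(19)→i(8) fit y≡7x+5 (mod 26); the inverse of 7 mod 26 is 15. This is an affine cipher: with a=0,…,z=25, each position x becomes (7x+5) mod 26.
Undoing it on bnpfa: b(1)→15·(1−5)≡18=s; n(13)→15·(13−5)≡16=q; p(15)→15·(15−5)≡20=u; f(5)→15·(5−5)≡0=a; a(0)→15·(0−5)≡3=d (all mod 26).

squad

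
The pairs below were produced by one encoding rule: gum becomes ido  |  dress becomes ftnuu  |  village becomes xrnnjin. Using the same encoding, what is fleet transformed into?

Vowels shift forward by 9 and consonants shift forward by 2.
Applying it to fleet: f(cons)+2=h, l(cons)+2=n, e(vowel)+9=n, e(vowel)+9=n, t(cons)+2=v.

hnnnv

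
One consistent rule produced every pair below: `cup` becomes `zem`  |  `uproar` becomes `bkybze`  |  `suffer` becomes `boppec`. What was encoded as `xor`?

The output letters match the input read backwards, each shifted +10: cup reversed is puc. The word is reversed, then every letter is shifted forward by 10.
Undoing it on xor: shift back: x−10=n, o−10=e, r−10=h → neh; then reverse → hen.

hen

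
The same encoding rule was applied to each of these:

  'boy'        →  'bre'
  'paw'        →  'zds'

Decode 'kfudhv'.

search

The output letters match the input read backwards, each shifted +3: boy reversed is yob. The word is reversed, then every letter is shifted forward by 3.
Undoing it on kfudhv: shift back: k−3=h, f−3=c, u−3=r, d−3=a, h−3=e, v−3=s → hcraes; then reverse → search.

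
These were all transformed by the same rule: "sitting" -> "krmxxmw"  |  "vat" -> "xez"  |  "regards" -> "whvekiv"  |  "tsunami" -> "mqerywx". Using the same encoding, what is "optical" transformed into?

The output letters match the input read backwards, each shifted +4: sitting reversed is gnittis. The word is reversed, then every letter is shifted forward by 4.
Applying it to optical: reverse → lacitpo; then shift: l+4=p, a+4=e, c+4=g, i+4=m, t+4=x, p+4=t, o+4=s.

pegmxts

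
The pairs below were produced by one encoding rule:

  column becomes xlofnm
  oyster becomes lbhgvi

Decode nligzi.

mortar

Each pair mirrors across the alphabet (c↔x, o↔l, l↔o): positions sum to 25. This is the alphabet-reversal cipher (Atbash): a becomes z, b becomes y, etc.
Undoing it on nligzi: n↔m, l↔o, i↔r, g↔t, z↔a, i↔r.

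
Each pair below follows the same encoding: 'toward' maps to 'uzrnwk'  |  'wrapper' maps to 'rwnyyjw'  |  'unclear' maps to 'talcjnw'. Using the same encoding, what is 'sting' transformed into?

vufah

t(19)→u(20) and o(14)→z(25) fit y≡25x+13 (mod 26); the inverse of 25 mod 26 is 25. This is an affine cipher: with a=0,…,z=25, each position x becomes (25x+13) mod 26.
Applying it to sting: s(18)→25·18+13≡21=v; t(19)→25·19+13≡20=u; i(8)→25·8+13≡5=f; n(13)→25·13+13≡0=a; g(6)→25·6+13≡7=h (all mod 26).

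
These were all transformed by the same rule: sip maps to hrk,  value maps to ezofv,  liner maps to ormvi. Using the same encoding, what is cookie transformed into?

xllprv

Each pair mirrors across the alphabet (s↔h, i↔r, p↔k): positions sum to 25. Letters are reflected about the middle of the alphabet (position → 25−position): Atbash.
Applying it to cookie: c↔x, o↔l, o↔l, k↔p, i↔r, e↔v.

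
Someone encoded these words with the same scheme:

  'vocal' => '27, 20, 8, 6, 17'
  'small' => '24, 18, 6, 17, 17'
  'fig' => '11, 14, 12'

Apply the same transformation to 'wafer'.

Letters become their 1-based position plus 5 (so a→6, b→7, …).
For wafer: w=23→28, a=1→6, f=6→11, e=5→10, r=18→23.

28, 6, 11, 10, 23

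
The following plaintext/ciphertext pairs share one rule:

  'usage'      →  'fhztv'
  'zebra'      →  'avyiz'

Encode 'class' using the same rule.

Each pair mirrors across the alphabet (u↔f, s↔h, a↔z): positions sum to 25. Each letter is replaced by its mirror in the alphabet: a↔z, b↔y, c↔x, and so on (the Atbash cipher).
On class: c↔x, l↔o, a↔z, s↔h, s↔h.

xozhh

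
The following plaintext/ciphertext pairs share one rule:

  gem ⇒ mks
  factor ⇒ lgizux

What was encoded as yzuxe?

It's a constant shift of +6 (ROT6).
Decoding yzuxe: y−6=s, z−6=t, u−6=o, x−6=r, e−6=y.

story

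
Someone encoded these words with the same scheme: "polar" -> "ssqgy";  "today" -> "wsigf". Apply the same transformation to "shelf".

In polar: p→s is +3, o→s is +4, l→q is +5, a→g is +6 — the shift increases by 1 each position. Letter i (0-indexed) is shifted by i+3, so successive shifts are 3, 4, 5, ….
On shelf: s+3=v, h+4=l, e+5=j, l+6=r, f+7=m.

vljrm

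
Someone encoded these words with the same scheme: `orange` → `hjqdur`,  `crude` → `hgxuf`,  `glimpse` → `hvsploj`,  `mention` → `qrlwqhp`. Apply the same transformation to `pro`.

Two steps: reverse the string, then apply a Caesar shift of +3.
Applying it to pro: reverse → orp; then shift: o+3=r, r+3=u, p+3=s.

rus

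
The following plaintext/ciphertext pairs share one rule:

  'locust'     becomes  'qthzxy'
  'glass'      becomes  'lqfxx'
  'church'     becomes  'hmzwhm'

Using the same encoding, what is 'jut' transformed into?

ozy

Compare letters: l→q is +5, o→t is +5, c→h is +5 — a constant shift. This is a Caesar cipher with shift 5.
For jut: j+5=o, u+5=z, t+5=y.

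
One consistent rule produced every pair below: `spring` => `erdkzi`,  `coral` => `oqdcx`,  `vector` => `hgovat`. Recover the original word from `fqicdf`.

toward

Shifts by position in spring: pos 0: s→e (+12), pos 1: p→r (+2), pos 2: r→d (+12), pos 3: i→k (+2) — repeating every 2. The shifts repeat in a cycle of length 2: positions 0,1,… shift by +12, +2, then the pattern repeats.
Undoing it on fqicdf: f−12=t, q−2=o, i−12=w, c−2=a, d−12=r, f−2=d.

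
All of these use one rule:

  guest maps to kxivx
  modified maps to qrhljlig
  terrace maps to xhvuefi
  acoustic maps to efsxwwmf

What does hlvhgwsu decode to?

director

Shifts by position in guest: pos 0: g→k (+4), pos 1: u→x (+3), pos 2: e→i (+4), pos 3: s→v (+3) — repeating every 2. It's a Vigenère-style cipher with numeric key [4,3]: position i shifts by key[i mod 2].
Decoding hlvhgwsu: h−4=d, l−3=i, v−4=r, h−3=e, g−4=c, w−3=t, s−4=o, u−3=r.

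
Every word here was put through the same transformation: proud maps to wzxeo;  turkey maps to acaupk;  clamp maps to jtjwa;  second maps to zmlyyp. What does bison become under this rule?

The shift increases by 1 at each position, starting from +7: 7, 8, 9, ….
For bison: b+7=i, i+8=q, s+9=b, o+10=y, n+11=y.

iqbyy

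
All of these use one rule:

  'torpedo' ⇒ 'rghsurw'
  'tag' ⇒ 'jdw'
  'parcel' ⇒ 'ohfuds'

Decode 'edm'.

Two steps: reverse the string, then apply a Caesar shift of +3.
Reversing it on edm: shift back: e−3=b, d−3=a, m−3=j → baj; then reverse → jab.

jab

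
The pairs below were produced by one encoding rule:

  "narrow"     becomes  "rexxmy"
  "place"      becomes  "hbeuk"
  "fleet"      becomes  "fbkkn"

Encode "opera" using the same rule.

Treating letters as 0–25, the rule is x ↦ 21x + 4 (mod 26).
Applying it to opera: o(14)→21·14+4≡12=m; p(15)→21·15+4≡7=h; e(4)→21·4+4≡10=k; r(17)→21·17+4≡23=x; a(0)→21·0+4≡4=e (all mod 26).

mhkxe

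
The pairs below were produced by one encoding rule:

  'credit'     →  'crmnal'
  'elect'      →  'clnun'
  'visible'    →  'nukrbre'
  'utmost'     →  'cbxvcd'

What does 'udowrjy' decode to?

painful

The output letters match the input read backwards, each shifted +9: credit reversed is tiderc. The word is reversed, then every letter is shifted forward by 9.
Decoding udowrjy: shift back: u−9=l, d−9=u, o−9=f, w−9=n, r−9=i, j−9=a, y−9=p → lufniap; then reverse → painful.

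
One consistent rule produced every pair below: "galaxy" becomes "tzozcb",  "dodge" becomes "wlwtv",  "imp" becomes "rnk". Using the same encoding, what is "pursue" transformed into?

Each pair mirrors across the alphabet (g↔t, a↔z, l↔o): positions sum to 25. Letters are reflected about the middle of the alphabet (position → 25−position): Atbash.
On pursue: p↔k, u↔f, r↔i, s↔h, u↔f, e↔v.

kfihfv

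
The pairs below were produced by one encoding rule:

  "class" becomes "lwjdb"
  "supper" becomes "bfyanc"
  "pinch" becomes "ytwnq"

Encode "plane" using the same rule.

ywjyn

Shifts by position in class: pos 0: c→l (+9), pos 1: l→w (+11), pos 2: a→j (+9), pos 3: s→d (+11) — repeating every 2. The shifts repeat in a cycle of length 2: positions 0,1,… shift by +9, +11, then the pattern repeats.
Applying it to plane: p+9=y, l+11=w, a+9=j, n+11=y, e+9=n.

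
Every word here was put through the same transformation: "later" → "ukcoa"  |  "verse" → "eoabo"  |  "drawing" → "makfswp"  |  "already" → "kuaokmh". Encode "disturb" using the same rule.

The shift depends on letter class: consonant l→u is +9, but vowel a→k is +10. The rule splits by letter class: vowels +10, consonants +9.
For disturb: d(cons)+9=m, i(vowel)+10=s, s(cons)+9=b, t(cons)+9=c, u(vowel)+10=e, r(cons)+9=a, b(cons)+9=k.

msbceak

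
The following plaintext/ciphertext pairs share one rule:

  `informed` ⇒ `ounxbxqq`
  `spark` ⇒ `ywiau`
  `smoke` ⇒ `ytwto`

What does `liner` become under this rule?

The shift increases by 1 at each position, starting from +6: 6, 7, 8, ….
Applying it to liner: l+6=r, i+7=p, n+8=v, e+9=n, r+10=b.

rpvnb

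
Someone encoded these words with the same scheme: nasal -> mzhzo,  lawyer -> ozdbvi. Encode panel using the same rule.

kzmvo

Each letter is replaced by its mirror in the alphabet: a↔z, b↔y, c↔x, and so on (the Atbash cipher).
On panel: p↔k, a↔z, n↔m, e↔v, l↔o.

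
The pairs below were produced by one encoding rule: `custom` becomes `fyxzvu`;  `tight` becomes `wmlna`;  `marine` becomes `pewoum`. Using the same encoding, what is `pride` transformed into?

svnjl

In custom: c→f is +3, u→y is +4, s→x is +5, t→z is +6 — the shift increases by 1 each position. The shift increases by 1 at each position, starting from +3: 3, 4, 5, ….
Applying it to pride: p+3=s, r+4=v, i+5=n, d+6=j, e+7=l.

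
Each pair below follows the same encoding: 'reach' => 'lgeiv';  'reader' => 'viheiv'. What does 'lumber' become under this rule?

vifqyp

The word is reversed, then every letter is shifted forward by 4.
For lumber: reverse → rebmul; then shift: r+4=v, e+4=i, b+4=f, m+4=q, u+4=y, l+4=p.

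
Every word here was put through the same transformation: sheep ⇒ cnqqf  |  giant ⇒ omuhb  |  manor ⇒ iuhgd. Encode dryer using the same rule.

Treating letters as 0–25, the rule is x ↦ 25x + 20 (mod 26).
For dryer: d(3)→25·3+20≡17=r; r(17)→25·17+20≡3=d; y(24)→25·24+20≡22=w; e(4)→25·4+20≡16=q; r(17)→25·17+20≡3=d (all mod 26).

rdwqd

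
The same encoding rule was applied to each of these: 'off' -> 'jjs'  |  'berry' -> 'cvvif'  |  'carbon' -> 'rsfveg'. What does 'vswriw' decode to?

The output letters match the input read backwards, each shifted +4: off reversed is ffo. Two steps: reverse the string, then apply a Caesar shift of +4.
Reversing it on vswriw: shift back: v−4=r, s−4=o, w−4=s, r−4=n, i−4=e, w−4=s → rosnes; then reverse → sensor.

sensor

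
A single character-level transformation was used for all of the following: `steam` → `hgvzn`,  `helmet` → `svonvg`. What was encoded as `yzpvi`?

baker

This is the alphabet-reversal cipher (Atbash): a becomes z, b becomes y, etc.
Reversing it on yzpvi: y↔b, z↔a, p↔k, v↔e, i↔r.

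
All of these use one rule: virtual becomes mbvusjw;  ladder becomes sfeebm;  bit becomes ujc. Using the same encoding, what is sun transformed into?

ovt

The output letters match the input read backwards, each shifted +1: virtual reversed is lautriv. The word is reversed, then every letter is shifted forward by 1.
On sun: reverse → nus; then shift: n+1=o, u+1=v, s+1=t.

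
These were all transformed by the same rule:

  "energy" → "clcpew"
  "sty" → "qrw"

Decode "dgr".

Every letter moves 24 places later in the alphabet, wrapping around z→a.
Undoing it on dgr: d−24=f, g−24=i, r−24=t.

fit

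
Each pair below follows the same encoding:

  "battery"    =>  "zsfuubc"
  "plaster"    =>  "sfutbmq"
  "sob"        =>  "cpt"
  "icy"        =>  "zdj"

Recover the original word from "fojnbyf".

The output letters match the input read backwards, each shifted +1: battery reversed is yrettab. Read the word backwards and shift each letter +1.
Reversing it on fojnbyf: shift back: f−1=e, o−1=n, j−1=i, n−1=m, b−1=a, y−1=x, f−1=e → enimaxe; then reverse → examine.

examine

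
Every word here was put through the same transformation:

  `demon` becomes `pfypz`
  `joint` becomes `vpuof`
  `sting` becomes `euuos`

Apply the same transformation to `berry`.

nfdsk

The shifts repeat in a cycle of length 2: positions 0,1,… shift by +12, +1, then the pattern repeats.
For berry: b+12=n, e+1=f, r+12=d, r+1=s, y+12=k.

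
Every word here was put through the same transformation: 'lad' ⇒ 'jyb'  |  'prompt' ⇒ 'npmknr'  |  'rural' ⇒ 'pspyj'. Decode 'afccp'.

cheer

It's a constant shift of +24 (ROT24).
Reversing it on afccp: a−24=c, f−24=h, c−24=e, c−24=e, p−24=r.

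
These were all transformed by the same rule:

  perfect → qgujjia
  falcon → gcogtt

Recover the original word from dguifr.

cereal

Letter i (0-indexed) is shifted by i+1, so successive shifts are 1, 2, 3, ….
Reversing it on dguifr: d−1=c, g−2=e, u−3=r, i−4=e, f−5=a, r−6=l.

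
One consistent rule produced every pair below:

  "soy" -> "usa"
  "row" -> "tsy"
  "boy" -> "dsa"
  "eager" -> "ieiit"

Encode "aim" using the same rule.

The shift depends on letter class: consonant s→u is +2, but vowel o→s is +4. The rule splits by letter class: vowels +4, consonants +2.
Applying it to aim: a(vowel)+4=e, i(vowel)+4=m, m(cons)+2=o.

emo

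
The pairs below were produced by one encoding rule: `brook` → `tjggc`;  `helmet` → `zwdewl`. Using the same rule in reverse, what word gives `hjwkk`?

press

Compare letters: b→t is +18, r→j is +18, o→g is +18 — a constant shift. It's a constant shift of +18 (ROT18).
Undoing it on hjwkk: h−18=p, j−18=r, w−18=e, k−18=s, k−18=s.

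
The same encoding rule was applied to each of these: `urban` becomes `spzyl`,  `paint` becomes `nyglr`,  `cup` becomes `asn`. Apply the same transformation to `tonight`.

Each letter is shifted forward by 24 in the alphabet (a Caesar shift of +24).
On tonight: t+24=r, o+24=m, n+24=l, i+24=g, g+24=e, h+24=f, t+24=r.

rmlgefr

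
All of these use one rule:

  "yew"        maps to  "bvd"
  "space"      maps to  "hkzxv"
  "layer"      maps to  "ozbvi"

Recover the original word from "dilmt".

Each pair mirrors across the alphabet (y↔b, e↔v, w↔d): positions sum to 25. Letters are reflected about the middle of the alphabet (position → 25−position): Atbash.
Reversing it on dilmt: d↔w, i↔r, l↔o, m↔n, t↔g.

wrong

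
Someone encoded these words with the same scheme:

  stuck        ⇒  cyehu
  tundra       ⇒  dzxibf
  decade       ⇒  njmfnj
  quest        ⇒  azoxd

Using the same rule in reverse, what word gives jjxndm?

zenith

Shifts by position in stuck: pos 0: s→c (+10), pos 1: t→y (+5), pos 2: u→e (+10), pos 3: c→h (+5) — repeating every 2. A repeating key of period 2 is used — shifts +10, +5 over and over.
Decoding jjxndm: j−10=z, j−5=e, x−10=n, n−5=i, d−10=t, m−5=h.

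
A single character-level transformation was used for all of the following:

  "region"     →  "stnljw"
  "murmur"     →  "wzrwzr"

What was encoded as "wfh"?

car

Read the word backwards and shift each letter +5.
Undoing it on wfh: shift back: w−5=r, f−5=a, h−5=c → rac; then reverse → car.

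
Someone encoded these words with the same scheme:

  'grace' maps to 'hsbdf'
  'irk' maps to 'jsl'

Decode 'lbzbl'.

Compare letters: g→h is +1, r→s is +1, a→b is +1 — a constant shift. This is a Caesar cipher with shift 1.
Undoing it on lbzbl: l−1=k, b−1=a, z−1=y, b−1=a, l−1=k.

kayak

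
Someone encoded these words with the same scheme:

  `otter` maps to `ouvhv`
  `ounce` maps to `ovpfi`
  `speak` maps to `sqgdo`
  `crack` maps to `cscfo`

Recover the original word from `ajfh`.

aide

Each letter shifts forward by its position index (0, 1, 2, …) — the shift grows by one for each successive letter.
Undoing it on ajfh: a−0=a, j−1=i, f−2=d, h−3=e.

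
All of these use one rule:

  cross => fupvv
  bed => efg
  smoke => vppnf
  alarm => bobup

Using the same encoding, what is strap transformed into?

The shift depends on letter class: consonant c→f is +3, but vowel o→p is +1. Two shifts are in play — +1 for a/e/i/o/u, +3 for every other letter.
On strap: s(cons)+3=v, t(cons)+3=w, r(cons)+3=u, a(vowel)+1=b, p(cons)+3=s.

vwubs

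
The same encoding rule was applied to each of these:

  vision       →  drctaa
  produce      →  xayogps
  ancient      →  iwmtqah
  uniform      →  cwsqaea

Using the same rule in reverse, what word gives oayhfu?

growth

In vision: v→d is +8, i→r is +9, s→c is +10, i→t is +11 — the shift increases by 1 each position. Each letter shifts forward by (position + 8), i.e. 8, 9, 10, … — the shift grows by one for each successive letter.
Reversing it on oayhfu: o−8=g, a−9=r, y−10=o, h−11=w, f−12=t, u−13=h.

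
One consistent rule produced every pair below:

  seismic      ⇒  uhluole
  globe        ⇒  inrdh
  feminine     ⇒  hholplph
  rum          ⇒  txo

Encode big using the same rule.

dli

The shift depends on letter class: consonant s→u is +2, but vowel e→h is +3. Two shifts are in play — +3 for a/e/i/o/u, +2 for every other letter.
For big: b(cons)+2=d, i(vowel)+3=l, g(cons)+2=i.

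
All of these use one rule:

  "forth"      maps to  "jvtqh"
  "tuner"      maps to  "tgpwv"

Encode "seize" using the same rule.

The output letters match the input read backwards, each shifted +2: forth reversed is htrof. Two steps: reverse the string, then apply a Caesar shift of +2.
For seize: reverse → ezies; then shift: e+2=g, z+2=b, i+2=k, e+2=g, s+2=u.

gbkgu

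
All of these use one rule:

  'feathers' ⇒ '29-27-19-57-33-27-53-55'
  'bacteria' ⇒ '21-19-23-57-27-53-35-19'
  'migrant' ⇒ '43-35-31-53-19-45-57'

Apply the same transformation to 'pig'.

49-35-31

f(#6)→29 and e(#5)→27: differences scale by 2, so n = 2·pos + 17. With a=1..z=26, the number is 2·pos + 17.
On pig: p=16→49, i=9→35, g=7→31.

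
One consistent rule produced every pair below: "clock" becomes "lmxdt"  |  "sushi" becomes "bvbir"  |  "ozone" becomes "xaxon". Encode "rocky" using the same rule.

Shifts by position in clock: pos 0: c→l (+9), pos 1: l→m (+1), pos 2: o→x (+9), pos 3: c→d (+1) — repeating every 2. The shifts repeat in a cycle of length 2: positions 0,1,… shift by +9, +1, then the pattern repeats.
Applying it to rocky: r+9=a, o+1=p, c+9=l, k+1=l, y+9=h.

apllh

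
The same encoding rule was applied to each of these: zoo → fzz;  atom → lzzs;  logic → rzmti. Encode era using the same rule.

pxl

The shift depends on letter class: consonant z→f is +6, but vowel o→z is +11. Vowels shift forward by 11 and consonants shift forward by 6.
Applying it to era: e(vowel)+11=p, r(cons)+6=x, a(vowel)+11=l.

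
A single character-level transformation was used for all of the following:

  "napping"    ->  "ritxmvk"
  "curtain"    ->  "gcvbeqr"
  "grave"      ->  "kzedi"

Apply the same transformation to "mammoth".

qiqusbl

Shifts by position in napping: pos 0: n→r (+4), pos 1: a→i (+8), pos 2: p→t (+4), pos 3: p→x (+8) — repeating every 2. The shifts repeat in a cycle of length 2: positions 0,1,… shift by +4, +8, then the pattern repeats.
Applying it to mammoth: m+4=q, a+8=i, m+4=q, m+8=u, o+4=s, t+8=b, h+4=l.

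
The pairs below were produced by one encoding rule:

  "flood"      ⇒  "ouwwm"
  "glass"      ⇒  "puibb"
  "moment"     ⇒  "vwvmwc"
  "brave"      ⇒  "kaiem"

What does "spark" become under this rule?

The shift depends on letter class: consonant f→o is +9, but vowel o→w is +8. Vowels shift forward by 8 and consonants shift forward by 9.
On spark: s(cons)+9=b, p(cons)+9=y, a(vowel)+8=i, r(cons)+9=a, k(cons)+9=t.

byiat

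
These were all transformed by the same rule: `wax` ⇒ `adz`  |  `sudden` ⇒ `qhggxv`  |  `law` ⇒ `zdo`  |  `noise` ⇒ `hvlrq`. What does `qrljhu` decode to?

Two steps: reverse the string, then apply a Caesar shift of +3.
Reversing it on qrljhu: shift back: q−3=n, r−3=o, l−3=i, j−3=g, h−3=e, u−3=r → noiger; then reverse → region.

region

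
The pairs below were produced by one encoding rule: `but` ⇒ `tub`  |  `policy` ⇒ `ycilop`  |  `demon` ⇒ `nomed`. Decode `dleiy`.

The word is simply reversed.
Reversing it on dleiy: then reverse → yield.

yield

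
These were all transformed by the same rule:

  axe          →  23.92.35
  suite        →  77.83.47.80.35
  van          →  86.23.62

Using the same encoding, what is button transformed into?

a(#1)→23 and x(#24)→92: differences scale by 3, so n = 3·pos + 20. The formula is n = 3×(alphabet index, a=1) + 20.
On button: b=2→26, u=21→83, t=20→80, t=20→80, o=15→65, n=14→62.

26.83.80.80.65.62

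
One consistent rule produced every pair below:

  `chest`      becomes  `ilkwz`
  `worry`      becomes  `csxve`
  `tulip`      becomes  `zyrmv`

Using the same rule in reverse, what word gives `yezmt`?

satin

The shifts repeat in a cycle of length 2: positions 0,1,… shift by +6, +4, then the pattern repeats.
Decoding yezmt: y−6=s, e−4=a, z−6=t, m−4=i, t−6=n.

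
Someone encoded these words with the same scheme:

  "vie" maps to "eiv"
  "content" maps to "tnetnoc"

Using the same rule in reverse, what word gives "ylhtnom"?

The output letters match the input read backwards: vie reversed is eiv. It's just the letters in reverse order.
Reversing it on ylhtnom: then reverse → monthly.

monthly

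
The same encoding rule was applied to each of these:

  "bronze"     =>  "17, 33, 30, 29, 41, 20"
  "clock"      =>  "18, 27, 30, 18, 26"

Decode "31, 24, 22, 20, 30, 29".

b is letter #2 and maps to 17: an offset of 15. Each letter is replaced by its alphabet position (a=1..z=26) + 15.
Decoding 31, 24, 22, 20, 30, 29: 31→(31−15)÷1=16=p, 24→(24−15)÷1=9=i, 22→(22−15)÷1=7=g, 20→(20−15)÷1=5=e, 30→(30−15)÷1=15=o, 29→(29−15)÷1=14=n.

pigeon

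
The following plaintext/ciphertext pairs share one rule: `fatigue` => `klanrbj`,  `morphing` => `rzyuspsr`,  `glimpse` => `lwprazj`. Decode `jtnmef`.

Shifts by position in fatigue: pos 0: f→k (+5), pos 1: a→l (+11), pos 2: t→a (+7), pos 3: i→n (+5), pos 4: g→r (+11), pos 5: u→b (+7) — repeating every 3. A repeating key of period 3 is used — shifts +5, +11, +7 over and over.
Reversing it on jtnmef: j−5=e, t−11=i, n−7=g, m−5=h, e−11=t, f−7=y.

eighty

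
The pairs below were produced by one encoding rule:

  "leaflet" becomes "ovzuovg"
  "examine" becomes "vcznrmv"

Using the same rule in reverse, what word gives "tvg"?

get

This is the alphabet-reversal cipher (Atbash): a becomes z, b becomes y, etc.
Reversing it on tvg: t↔g, v↔e, g↔t.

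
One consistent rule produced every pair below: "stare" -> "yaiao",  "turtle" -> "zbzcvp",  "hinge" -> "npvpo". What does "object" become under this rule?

uirnme

The shift increases by 1 at each position, starting from +6: 6, 7, 8, ….
For object: o+6=u, b+7=i, j+8=r, e+9=n, c+10=m, t+11=e.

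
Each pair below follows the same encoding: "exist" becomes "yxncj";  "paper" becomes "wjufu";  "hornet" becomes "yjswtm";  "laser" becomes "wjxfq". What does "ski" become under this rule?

Two steps: reverse the string, then apply a Caesar shift of +5.
Applying it to ski: reverse → iks; then shift: i+5=n, k+5=p, s+5=x.

npx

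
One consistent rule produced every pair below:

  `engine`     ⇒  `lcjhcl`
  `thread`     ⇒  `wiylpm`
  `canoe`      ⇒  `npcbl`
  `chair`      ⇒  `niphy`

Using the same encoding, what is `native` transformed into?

e(4)→l(11) and n(13)→c(2) fit y≡25x+15 (mod 26); the inverse of 25 mod 26 is 25. This is an affine cipher: with a=0,…,z=25, each position x becomes (25x+15) mod 26.
On native: n(13)→25·13+15≡2=c; a(0)→25·0+15≡15=p; t(19)→25·19+15≡22=w; i(8)→25·8+15≡7=h; v(21)→25·21+15≡20=u; e(4)→25·4+15≡11=l (all mod 26).

cpwhul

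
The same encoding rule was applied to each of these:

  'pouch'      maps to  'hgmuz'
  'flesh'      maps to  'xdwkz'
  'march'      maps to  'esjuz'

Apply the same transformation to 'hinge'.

zafyw

It's a constant shift of +18 (ROT18).
On hinge: h+18=z, i+18=a, n+18=f, g+18=y, e+18=w.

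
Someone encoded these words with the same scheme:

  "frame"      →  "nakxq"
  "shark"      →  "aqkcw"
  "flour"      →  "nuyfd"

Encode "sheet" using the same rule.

aqopf

In frame: f→n is +8, r→a is +9, a→k is +10, m→x is +11 — the shift increases by 1 each position. The shift increases by 1 at each position, starting from +8: 8, 9, 10, ….
Applying it to sheet: s+8=a, h+9=q, e+10=o, e+11=p, t+12=f.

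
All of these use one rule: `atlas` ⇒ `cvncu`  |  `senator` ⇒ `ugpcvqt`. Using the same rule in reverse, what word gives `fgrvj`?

depth

Compare letters: a→c is +2, t→v is +2, l→n is +2 — a constant shift. Each letter is shifted forward by 2 in the alphabet (a Caesar shift of +2).
Undoing it on fgrvj: f−2=d, g−2=e, r−2=p, v−2=t, j−2=h.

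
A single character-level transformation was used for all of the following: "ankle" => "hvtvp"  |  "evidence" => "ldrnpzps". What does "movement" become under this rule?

tweoxqah

In ankle: a→h is +7, n→v is +8, k→t is +9, l→v is +10 — the shift increases by 1 each position. The shift increases by 1 at each position, starting from +7: 7, 8, 9, ….
On movement: m+7=t, o+8=w, v+9=e, e+10=o, m+11=x, e+12=q, n+13=a, t+14=h.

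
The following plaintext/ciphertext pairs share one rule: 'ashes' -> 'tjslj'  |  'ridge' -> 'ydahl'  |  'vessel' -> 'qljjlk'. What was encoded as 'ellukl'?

beetle

a(0)→t(19) and s(18)→j(9) fit y≡11x+19 (mod 26); the inverse of 11 mod 26 is 19. This is an affine cipher: with a=0,…,z=25, each position x becomes (11x+19) mod 26.
Decoding ellukl: e(4)→19·(4−19)≡1=b; l(11)→19·(11−19)≡4=e; l(11)→19·(11−19)≡4=e; u(20)→19·(20−19)≡19=t; k(10)→19·(10−19)≡11=l; l(11)→19·(11−19)≡4=e (all mod 26).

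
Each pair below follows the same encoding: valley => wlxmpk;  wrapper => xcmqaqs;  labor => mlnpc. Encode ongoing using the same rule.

pysptzh

Shifts by position in valley: pos 0: v→w (+1), pos 1: a→l (+11), pos 2: l→x (+12), pos 3: l→m (+1), pos 4: e→p (+11), pos 5: y→k (+12) — repeating every 3. It's a Vigenère-style cipher with numeric key [1,11,12]: position i shifts by key[i mod 3].
For ongoing: o+1=p, n+11=y, g+12=s, o+1=p, i+11=t, n+12=z, g+1=h.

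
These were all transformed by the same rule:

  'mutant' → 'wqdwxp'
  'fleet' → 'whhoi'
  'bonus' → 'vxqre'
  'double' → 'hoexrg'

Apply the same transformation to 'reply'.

boshu

Read the word backwards and shift each letter +3.
Applying it to reply: reverse → ylper; then shift: y+3=b, l+3=o, p+3=s, e+3=h, r+3=u.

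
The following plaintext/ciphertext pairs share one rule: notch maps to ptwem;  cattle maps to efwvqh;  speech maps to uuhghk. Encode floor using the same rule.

The shifts repeat in a cycle of length 3: positions 0,1,… shift by +2, +5, +3, then the pattern repeats.
On floor: f+2=h, l+5=q, o+3=r, o+2=q, r+5=w.

hqrqw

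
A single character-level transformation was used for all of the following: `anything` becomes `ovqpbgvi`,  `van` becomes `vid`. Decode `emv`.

The word is reversed, then every letter is shifted forward by 8.
Undoing it on emv: shift back: e−8=w, m−8=e, v−8=n → wen; then reverse → new.

new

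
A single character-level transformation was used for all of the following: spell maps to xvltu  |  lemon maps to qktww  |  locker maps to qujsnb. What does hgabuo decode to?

In spell: s→x is +5, p→v is +6, e→l is +7, l→t is +8 — the shift increases by 1 each position. The shift increases by 1 at each position, starting from +5: 5, 6, 7, ….
Decoding hgabuo: h−5=c, g−6=a, a−7=t, b−8=t, u−9=l, o−10=e.

cattle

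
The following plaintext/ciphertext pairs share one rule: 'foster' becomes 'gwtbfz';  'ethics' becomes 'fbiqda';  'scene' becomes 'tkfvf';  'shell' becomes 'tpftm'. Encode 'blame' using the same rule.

ctbuf

Shifts by position in foster: pos 0: f→g (+1), pos 1: o→w (+8), pos 2: s→t (+1), pos 3: t→b (+8) — repeating every 2. It's a Vigenère-style cipher with numeric key [1,8]: position i shifts by key[i mod 2].
On blame: b+1=c, l+8=t, a+1=b, m+8=u, e+1=f.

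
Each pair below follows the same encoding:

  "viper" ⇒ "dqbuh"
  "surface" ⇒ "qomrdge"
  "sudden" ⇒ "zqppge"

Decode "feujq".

The word is reversed, then every letter is shifted forward by 12.
Reversing it on feujq: shift back: f−12=t, e−12=s, u−12=i, j−12=x, q−12=e → tsixe; then reverse → exist.

exist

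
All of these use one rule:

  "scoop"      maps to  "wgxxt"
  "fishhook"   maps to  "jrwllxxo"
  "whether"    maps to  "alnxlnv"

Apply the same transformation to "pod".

txh

The shift depends on letter class: consonant s→w is +4, but vowel o→x is +9. Vowels shift forward by 9 and consonants shift forward by 4.
For pod: p(cons)+4=t, o(vowel)+9=x, d(cons)+4=h.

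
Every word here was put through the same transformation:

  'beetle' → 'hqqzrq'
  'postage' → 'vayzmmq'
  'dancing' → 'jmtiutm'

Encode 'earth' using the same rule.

The shift depends on letter class: consonant b→h is +6, but vowel e→q is +12. The rule splits by letter class: vowels +12, consonants +6.
For earth: e(vowel)+12=q, a(vowel)+12=m, r(cons)+6=x, t(cons)+6=z, h(cons)+6=n.

qmxzn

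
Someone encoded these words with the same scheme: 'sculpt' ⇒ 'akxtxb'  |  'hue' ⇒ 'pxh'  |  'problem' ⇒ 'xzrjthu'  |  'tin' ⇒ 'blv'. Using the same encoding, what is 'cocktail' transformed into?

krksbdlt

Two shifts are in play — +3 for a/e/i/o/u, +8 for every other letter.
On cocktail: c(cons)+8=k, o(vowel)+3=r, c(cons)+8=k, k(cons)+8=s, t(cons)+8=b, a(vowel)+3=d, i(vowel)+3=l, l(cons)+8=t.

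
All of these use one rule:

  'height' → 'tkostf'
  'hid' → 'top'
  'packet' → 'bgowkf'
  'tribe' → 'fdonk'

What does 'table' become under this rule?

The shift depends on letter class: consonant h→t is +12, but vowel e→k is +6. Vowels shift forward by 6 and consonants shift forward by 12.
On table: t(cons)+12=f, a(vowel)+6=g, b(cons)+12=n, l(cons)+12=x, e(vowel)+6=k.

fgnxk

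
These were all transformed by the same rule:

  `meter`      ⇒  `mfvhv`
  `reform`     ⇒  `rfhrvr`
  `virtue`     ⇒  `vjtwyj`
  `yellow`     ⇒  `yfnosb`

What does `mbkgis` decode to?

Each letter shifts forward by its position index (0, 1, 2, …) — the shift grows by one for each successive letter.
Reversing it on mbkgis: m−0=m, b−1=a, k−2=i, g−3=d, i−4=e, s−5=n.

maiden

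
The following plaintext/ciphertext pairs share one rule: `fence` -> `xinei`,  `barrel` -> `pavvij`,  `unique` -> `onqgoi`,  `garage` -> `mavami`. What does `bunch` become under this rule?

poneb

This is an affine cipher: with a=0,…,z=25, each position x becomes (15x+0) mod 26.
For bunch: b(1)→15·1+0≡15=p; u(20)→15·20+0≡14=o; n(13)→15·13+0≡13=n; c(2)→15·2+0≡4=e; h(7)→15·7+0≡1=b (all mod 26).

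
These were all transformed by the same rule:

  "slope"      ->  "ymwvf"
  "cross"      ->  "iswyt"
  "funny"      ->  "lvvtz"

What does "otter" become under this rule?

uubks

A repeating key of period 3 is used — shifts +6, +1, +8 over and over.
On otter: o+6=u, t+1=u, t+8=b, e+6=k, r+1=s.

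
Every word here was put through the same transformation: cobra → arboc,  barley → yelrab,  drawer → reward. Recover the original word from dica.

acid

The output letters match the input read backwards: cobra reversed is arboc. The word is simply reversed.
Undoing it on dica: then reverse → acid.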